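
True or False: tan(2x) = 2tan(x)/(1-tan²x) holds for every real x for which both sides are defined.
True.

Claim: tan(2x) = 2tan(x)/(1-tan²x).
Reasoning: tan(2x) = sin(2x)/cos(2x) = 2sin(x)cos(x) / (cos²x - sin²x). Divide numerator and denominator by cos²x: 2tan(x) / (1 - tan²x).
So the two sides agree for every real x for which both sides are defined.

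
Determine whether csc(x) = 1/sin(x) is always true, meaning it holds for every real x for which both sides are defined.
Claim: csc(x) = 1/sin(x).
Reasoning: csc(x) is by definition the reciprocal of sin(x), wherever sin(x) ≠ 0.
So the two sides agree for every real x for which both sides are defined.

Conclusion: Yes, this is an identity.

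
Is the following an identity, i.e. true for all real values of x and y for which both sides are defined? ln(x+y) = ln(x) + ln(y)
No, this is NOT an identity.

Claim: ln(x+y) = ln(x) + ln(y).
Test a specific point where both sides are defined: x = 3/2, y = 1.
LHS = ln(x+y) ≈ 0.9163
RHS = ln(x) + ln(y) ≈ 0.4055
Since 0.9163 ≠ 0.4055, the equation fails at this point, so it cannot hold for all real values of x and y for which both sides are defined.
ln(x) + ln(y) = ln(xy), not ln(x+y).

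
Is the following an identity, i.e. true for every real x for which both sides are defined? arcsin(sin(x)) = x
Claim: arcsin(sin(x)) = x.
Test a specific point where both sides are defined: x = π.
LHS = arcsin(sin(x)) ≈ 0.0000
RHS = x ≈ 3.1416
Since 0.0000 ≠ 3.1416, the equation fails at this point, so it cannot hold for every real x for which both sides are defined.
arcsin only returns values in [-π/2, π/2], so arcsin(sin(x)) = x holds only for x in that interval, not for all real x.

Conclusion: No, this is NOT an identity.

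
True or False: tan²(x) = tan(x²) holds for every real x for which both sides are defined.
False.

Claim: tan²(x) = tan(x²).
Test a specific point where both sides are defined: x = π.
LHS = tan²(x) ≈ 0.0000
RHS = tan(x²) ≈ 0.4767
Since 0.0000 ≠ 0.4767, the equation fails at this point, so it cannot hold for every real x for which both sides are defined.
tan²(x) means (tan x)², squaring the output; tan(x²) squares the input. These are different functions.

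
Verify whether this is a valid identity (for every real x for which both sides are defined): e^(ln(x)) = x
Yes, this is an identity.

Claim: e^(ln(x)) = x.
Reasoning: For x > 0, ln(x) is by definition the exponent p such that e^p = x. Raising e to that exponent therefore returns x: e^(ln x) = x.
So the two sides agree for every real x for which both sides are defined.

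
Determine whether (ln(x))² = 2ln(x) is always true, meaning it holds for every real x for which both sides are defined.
Claim: (ln(x))² = 2ln(x).
Test a specific point where both sides are defined: x = 3.
LHS = (ln(x))² ≈ 1.2069
RHS = 2ln(x) ≈ 2.1972
Since 1.2069 ≠ 2.1972, the equation fails at this point, so it cannot hold for every real x for which both sides are defined.
2ln(x) equals ln(x²), which is not the same as (ln x)².

Conclusion: No, this is NOT an identity.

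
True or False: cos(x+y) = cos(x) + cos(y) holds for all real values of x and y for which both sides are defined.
False.

Claim: cos(x+y) = cos(x) + cos(y).
Test a specific point where both sides are defined: x = 3π/4, y = 2π/3.
LHS = cos(x+y) ≈ -0.2588
RHS = cos(x) + cos(y) ≈ -1.2071
Since -0.2588 ≠ -1.2071, the equation fails at this point, so it cannot hold for all real values of x and y for which both sides are defined.
The correct expansion is cos(x+y) = cos(x)cos(y) - sin(x)sin(y); cosine is not additive.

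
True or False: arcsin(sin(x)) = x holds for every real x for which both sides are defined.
False.

Claim: arcsin(sin(x)) = x.
Test a specific point where both sides are defined: x = π.
LHS = arcsin(sin(x)) ≈ 0.0000
RHS = x ≈ 3.1416
Since 0.0000 ≠ 3.1416, the equation fails at this point, so it cannot hold for every real x for which both sides are defined.
arcsin only returns values in [-π/2, π/2], so arcsin(sin(x)) = x holds only for x in that interval, not for all real x.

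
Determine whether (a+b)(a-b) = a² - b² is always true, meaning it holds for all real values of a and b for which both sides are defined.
Yes, this is an identity.

Claim: (a+b)(a-b) = a² - b².
Reasoning: Expand: (a+b)(a-b) = a² - ab + ba - b² = a² - b² (the cross terms cancel).
So the two sides agree for all real values of a and b for which both sides are defined.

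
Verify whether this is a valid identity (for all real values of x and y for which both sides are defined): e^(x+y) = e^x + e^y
Claim: e^(x+y) = e^x + e^y.
Test a specific point where both sides are defined: x = 4, y = 5.
LHS = e^(x+y) ≈ 8103.0839
RHS = e^x + e^y ≈ 203.0113
Since 8103.0839 ≠ 203.0113, the equation fails at this point, so it cannot hold for all real values of x and y for which both sides are defined.
The correct rule is e^(x+y) = e^x · e^y (a product, not a sum).

Conclusion: No, this is NOT an identity.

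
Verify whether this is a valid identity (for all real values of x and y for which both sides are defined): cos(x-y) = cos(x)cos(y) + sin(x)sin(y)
Yes, this is an identity.

Claim: cos(x-y) = cos(x)cos(y) + sin(x)sin(y).
Reasoning: Replace y by -y in cos(x+y) = cos(x)cos(y) - sin(x)sin(y) and use cos(-y) = cos(y), sin(-y) = -sin(y): cos(x-y) = cos(x)cos(y) + sin(x)sin(y).
So the two sides agree for all real values of x and y for which both sides are defined.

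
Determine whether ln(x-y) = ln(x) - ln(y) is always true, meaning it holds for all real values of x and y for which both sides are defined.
Claim: ln(x-y) = ln(x) - ln(y).
Test a specific point where both sides are defined: x = 2, y = 3/2.
LHS = ln(x-y) ≈ -0.6931
RHS = ln(x) - ln(y) ≈ 0.2877
Since -0.6931 ≠ 0.2877, the equation fails at this point, so it cannot hold for all real values of x and y for which both sides are defined.
ln(x) - ln(y) = ln(x/y), not ln(x-y).

Conclusion: No, this is NOT an identity.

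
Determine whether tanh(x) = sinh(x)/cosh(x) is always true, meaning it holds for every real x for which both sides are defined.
Yes, this is an identity.

Claim: tanh(x) = sinh(x)/cosh(x).
Reasoning: tanh(x) is defined as sinh(x)/cosh(x) = (e^x - e^-x)/(e^x + e^-x); cosh(x) ≥ 1 is never zero, so this holds for every real x.
So the two sides agree for every real x for which both sides are defined.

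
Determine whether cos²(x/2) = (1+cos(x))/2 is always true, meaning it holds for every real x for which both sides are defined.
Claim: cos²(x/2) = (1+cos(x))/2.
Reasoning: Use cos(2θ) = 2cos²θ - 1 with θ = x/2: cos(x) = 2cos²(x/2) - 1. Solving for cos²(x/2) gives (1 + cos(x))/2.
So the two sides agree for every real x for which both sides are defined.

Conclusion: Yes, this is an identity.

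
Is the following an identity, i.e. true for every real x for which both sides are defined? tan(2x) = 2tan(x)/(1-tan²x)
Yes, this is an identity.

Claim: tan(2x) = 2tan(x)/(1-tan²x).
Reasoning: tan(2x) = sin(2x)/cos(2x) = 2sin(x)cos(x) / (cos²x - sin²x). Divide numerator and denominator by cos²x: 2tan(x) / (1 - tan²x).
So the two sides agree for every real x for which both sides are defined.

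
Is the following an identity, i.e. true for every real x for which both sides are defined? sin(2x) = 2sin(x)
No, this is NOT an identity.

Claim: sin(2x) = 2sin(x).
Test a specific point where both sides are defined: x = -π/4.
LHS = sin(2x) ≈ -1.0000
RHS = 2sin(x) ≈ -1.4142
Since -1.0000 ≠ -1.4142, the equation fails at this point, so it cannot hold for every real x for which both sides are defined.
The correct double-angle formula is sin(2x) = 2sin(x)cos(x).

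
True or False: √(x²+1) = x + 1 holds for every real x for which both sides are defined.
Claim: √(x²+1) = x + 1.
Test a specific point where both sides are defined: x = -1.
LHS = √(x²+1) ≈ 1.4142
RHS = x + 1 ≈ 0.0000
Since 1.4142 ≠ 0.0000, the equation fails at this point, so it cannot hold for every real x for which both sides are defined.
(x+1)² = x² + 2x + 1 ≠ x² + 1 unless x = 0.

Conclusion: False.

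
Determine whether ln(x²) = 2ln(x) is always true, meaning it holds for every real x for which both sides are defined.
Claim: ln(x²) = 2ln(x).
Reasoning: The right side requires x > 0. For x > 0, x² = (e^(ln x))² = e^(2ln x), so ln(x²) = 2ln(x). (For x < 0 the right side is undefined, so those values are outside the claim.)
So the two sides agree for every real x for which both sides are defined.

Conclusion: Yes, this is an identity.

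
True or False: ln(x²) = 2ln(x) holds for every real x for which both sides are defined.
Claim: ln(x²) = 2ln(x).
Reasoning: The right side requires x > 0. For x > 0, x² = (e^(ln x))² = e^(2ln x), so ln(x²) = 2ln(x). (For x < 0 the right side is undefined, so those values are outside the claim.)
So the two sides agree for every real x for which both sides are defined.

Conclusion: True.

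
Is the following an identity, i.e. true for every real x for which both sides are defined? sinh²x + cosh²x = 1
Claim: sinh²x + cosh²x = 1.
Test a specific point where both sides are defined: x = 1.
LHS = sinh²x + cosh²x ≈ 3.7622
RHS = 1 ≈ 1.0000
Since 3.7622 ≠ 1.0000, the equation fails at this point, so it cannot hold for every real x for which both sides are defined.
The correct hyperbolic identity is cosh²x - sinh²x = 1 (a difference); the sum sinh²x + cosh²x equals cosh(2x).

Conclusion: No, this is NOT an identity.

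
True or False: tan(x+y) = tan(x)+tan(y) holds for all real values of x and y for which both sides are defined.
False.

Claim: tan(x+y) = tan(x)+tan(y).
Test a specific point where both sides are defined: x = π/4, y = 2π/3.
LHS = tan(x+y) ≈ -0.2679
RHS = tan(x)+tan(y) ≈ -0.7321
Since -0.2679 ≠ -0.7321, the equation fails at this point, so it cannot hold for all real values of x and y for which both sides are defined.
The correct formula is tan(x+y) = (tan(x) + tan(y))/(1 - tan(x)tan(y)).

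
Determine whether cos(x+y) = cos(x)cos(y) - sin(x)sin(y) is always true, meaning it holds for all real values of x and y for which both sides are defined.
Claim: cos(x+y) = cos(x)cos(y) - sin(x)sin(y).
Reasoning: By Euler's formula e^(i(x+y)) = e^(ix)·e^(iy) = (cos x + i·sin x)(cos y + i·sin y). The real part of the left side is cos(x+y); the real part of the product is cos(x)cos(y) - sin(x)sin(y) (since i·i = -1).
So the two sides agree for all real values of x and y for which both sides are defined.

Conclusion: Yes, this is an identity.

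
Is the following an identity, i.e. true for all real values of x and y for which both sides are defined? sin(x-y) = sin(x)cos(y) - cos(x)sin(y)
Claim: sin(x-y) = sin(x)cos(y) - cos(x)sin(y).
Reasoning: Replace y by -y in sin(x+y) = sin(x)cos(y) + cos(x)sin(y) and use cos(-y) = cos(y), sin(-y) = -sin(y): sin(x-y) = sin(x)cos(y) - cos(x)sin(y).
So the two sides agree for all real values of x and y for which both sides are defined.

Conclusion: Yes, this is an identity.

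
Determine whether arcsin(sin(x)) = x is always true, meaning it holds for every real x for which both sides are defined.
Claim: arcsin(sin(x)) = x.
Test a specific point where both sides are defined: x = 2π/3.
LHS = arcsin(sin(x)) ≈ 1.0472
RHS = x ≈ 2.0944
Since 1.0472 ≠ 2.0944, the equation fails at this point, so it cannot hold for every real x for which both sides are defined.
arcsin only returns values in [-π/2, π/2], so arcsin(sin(x)) = x holds only for x in that interval, not for all real x.

Conclusion: No, this is NOT an identity.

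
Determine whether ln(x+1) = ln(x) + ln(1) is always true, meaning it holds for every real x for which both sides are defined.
Claim: ln(x+1) = ln(x) + ln(1).
Test a specific point where both sides are defined: x = 1.
LHS = ln(x+1) ≈ 0.6931
RHS = ln(x) + ln(1) ≈ 0.0000
Since 0.6931 ≠ 0.0000, the equation fails at this point, so it cannot hold for every real x for which both sides are defined.
ln(1) = 0, so the right side is just ln(x), which differs from ln(x+1).

Conclusion: No, this is NOT an identity.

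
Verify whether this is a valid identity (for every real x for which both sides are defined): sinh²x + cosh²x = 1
No, this is NOT an identity.

Claim: sinh²x + cosh²x = 1.
Test a specific point where both sides are defined: x = 1/2.
LHS = sinh²x + cosh²x ≈ 1.5431
RHS = 1 ≈ 1.0000
Since 1.5431 ≠ 1.0000, the equation fails at this point, so it cannot hold for every real x for which both sides are defined.
The correct hyperbolic identity is cosh²x - sinh²x = 1 (a difference); the sum sinh²x + cosh²x equals cosh(2x).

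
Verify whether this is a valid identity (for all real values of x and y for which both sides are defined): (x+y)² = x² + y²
No, this is NOT an identity.

Claim: (x+y)² = x² + y².
Test a specific point where both sides are defined: x = 2, y = 3/2.
LHS = (x+y)² ≈ 12.2500
RHS = x² + y² ≈ 6.2500
Since 12.2500 ≠ 6.2500, the equation fails at this point, so it cannot hold for all real values of x and y for which both sides are defined.
The correct expansion is (x+y)² = x² + 2xy + y²; the cross term 2xy is missing.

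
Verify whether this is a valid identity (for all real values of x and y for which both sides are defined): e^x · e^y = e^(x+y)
Claim: e^x · e^y = e^(x+y).
Reasoning: This is the law of exponents for a common base: multiplying powers adds exponents. E.g. from the series, (Σ x^j/j!)(Σ y^k/k!) = Σ_m (Σ_{j+k=m} x^j y^k/(j!k!)) = Σ_m (x+y)^m/m! by the binomial theorem.
So the two sides agree for all real values of x and y for which both sides are defined.

Conclusion: Yes, this is an identity.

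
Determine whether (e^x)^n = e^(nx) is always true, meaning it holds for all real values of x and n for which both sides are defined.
Yes, this is an identity.

Claim: (e^x)^n = e^(nx).
Reasoning: e^x is a positive real number, and for a positive base B and real exponent n, B^n = e^(n·ln B). With B = e^x, ln B = x, so (e^x)^n = e^(n·x).
So the two sides agree for all real values of x and n for which both sides are defined.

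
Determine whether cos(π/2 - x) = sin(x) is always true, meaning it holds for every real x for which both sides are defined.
Yes, this is an identity.

Claim: cos(π/2 - x) = sin(x).
Reasoning: Use cos(u - v) = cos(u)cos(v) + sin(u)sin(v) with u = π/2, v = x: cos(π/2)cos(x) + sin(π/2)sin(x) = 0·cos(x) + 1·sin(x) = sin(x).
So the two sides agree for every real x for which both sides are defined.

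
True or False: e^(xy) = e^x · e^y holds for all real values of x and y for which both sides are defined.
Claim: e^(xy) = e^x · e^y.
Test a specific point where both sides are defined: x = -2, y = -2.
LHS = e^(xy) ≈ 54.5982
RHS = e^x · e^y ≈ 0.0183
Since 54.5982 ≠ 0.0183, the equation fails at this point, so it cannot hold for all real values of x and y for which both sides are defined.
e^x · e^y = e^(x+y), not e^(xy).

Conclusion: False.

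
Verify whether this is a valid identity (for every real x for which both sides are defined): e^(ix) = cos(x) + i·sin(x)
Yes, this is an identity.

Claim: e^(ix) = cos(x) + i·sin(x).
Reasoning: Euler's formula. Expand e^(ix) = Σ (ix)^k / k!. Since i² = -1, the even-k terms are Σ (-1)^m x^(2m)/(2m)! = cos(x) and the odd-k terms are i · Σ (-1)^m x^(2m+1)/(2m+1)! = i·sin(x).
So the two sides agree for every real x for which both sides are defined.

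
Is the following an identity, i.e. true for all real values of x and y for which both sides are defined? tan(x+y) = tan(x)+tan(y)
Claim: tan(x+y) = tan(x)+tan(y).
Test a specific point where both sides are defined: x = π/6, y = -π/4.
LHS = tan(x+y) ≈ -0.2679
RHS = tan(x)+tan(y) ≈ -0.4226
Since -0.2679 ≠ -0.4226, the equation fails at this point, so it cannot hold for all real values of x and y for which both sides are defined.
The correct formula is tan(x+y) = (tan(x) + tan(y))/(1 - tan(x)tan(y)).

Conclusion: No, this is NOT an identity.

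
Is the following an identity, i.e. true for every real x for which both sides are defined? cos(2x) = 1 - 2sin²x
Claim: cos(2x) = 1 - 2sin²x.
Reasoning: cos(2x) = cos²x - sin²x. Replace cos²x by 1 - sin²x: (1 - sin²x) - sin²x = 1 - 2sin²x.
So the two sides agree for every real x for which both sides are defined.

Conclusion: Yes, this is an identity.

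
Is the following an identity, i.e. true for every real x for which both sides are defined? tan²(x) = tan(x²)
Claim: tan²(x) = tan(x²).
Test a specific point where both sides are defined: x = π/3.
LHS = tan²(x) ≈ 3.0000
RHS = tan(x²) ≈ 1.9485
Since 3.0000 ≠ 1.9485, the equation fails at this point, so it cannot hold for every real x for which both sides are defined.
tan²(x) means (tan x)², squaring the output; tan(x²) squares the input. These are different functions.

Conclusion: No, this is NOT an identity.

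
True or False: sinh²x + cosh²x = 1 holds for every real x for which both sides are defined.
False.

Claim: sinh²x + cosh²x = 1.
Test a specific point where both sides are defined: x = 2.
LHS = sinh²x + cosh²x ≈ 27.3082
RHS = 1 ≈ 1.0000
Since 27.3082 ≠ 1.0000, the equation fails at this point, so it cannot hold for every real x for which both sides are defined.
The correct hyperbolic identity is cosh²x - sinh²x = 1 (a difference); the sum sinh²x + cosh²x equals cosh(2x).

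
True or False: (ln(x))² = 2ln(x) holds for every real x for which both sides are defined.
False.

Claim: (ln(x))² = 2ln(x).
Test a specific point where both sides are defined: x = 5.
LHS = (ln(x))² ≈ 2.5903
RHS = 2ln(x) ≈ 3.2189
Since 2.5903 ≠ 3.2189, the equation fails at this point, so it cannot hold for every real x for which both sides are defined.
2ln(x) equals ln(x²), which is not the same as (ln x)².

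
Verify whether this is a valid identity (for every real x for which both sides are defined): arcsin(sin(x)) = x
Claim: arcsin(sin(x)) = x.
Test a specific point where both sides are defined: x = 3π/4.
LHS = arcsin(sin(x)) ≈ 0.7854
RHS = x ≈ 2.3562
Since 0.7854 ≠ 2.3562, the equation fails at this point, so it cannot hold for every real x for which both sides are defined.
arcsin only returns values in [-π/2, π/2], so arcsin(sin(x)) = x holds only for x in that interval, not for all real x.

Conclusion: No, this is NOT an identity.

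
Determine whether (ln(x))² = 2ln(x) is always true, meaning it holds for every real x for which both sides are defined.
Claim: (ln(x))² = 2ln(x).
Test a specific point where both sides are defined: x = 5.
LHS = (ln(x))² ≈ 2.5903
RHS = 2ln(x) ≈ 3.2189
Since 2.5903 ≠ 3.2189, the equation fails at this point, so it cannot hold for every real x for which both sides are defined.
2ln(x) equals ln(x²), which is not the same as (ln x)².

Conclusion: No, this is NOT an identity.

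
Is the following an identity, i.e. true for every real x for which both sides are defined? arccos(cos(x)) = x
No, this is NOT an identity.

Claim: arccos(cos(x)) = x.
Test a specific point where both sides are defined: x = -π/6.
LHS = arccos(cos(x)) ≈ 0.5236
RHS = x ≈ -0.5236
Since 0.5236 ≠ -0.5236, the equation fails at this point, so it cannot hold for every real x for which both sides are defined.
arccos only returns values in [0, π], so arccos(cos(x)) = x holds only for x in that interval, not for all real x.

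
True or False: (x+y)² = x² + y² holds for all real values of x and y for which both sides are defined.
False.

Claim: (x+y)² = x² + y².
Test a specific point where both sides are defined: x = -3, y = 2.
LHS = (x+y)² ≈ 1.0000
RHS = x² + y² ≈ 13.0000
Since 1.0000 ≠ 13.0000, the equation fails at this point, so it cannot hold for all real values of x and y for which both sides are defined.
The correct expansion is (x+y)² = x² + 2xy + y²; the cross term 2xy is missing.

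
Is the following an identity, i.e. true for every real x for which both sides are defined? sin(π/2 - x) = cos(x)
Claim: sin(π/2 - x) = cos(x).
Reasoning: Use sin(u - v) = sin(u)cos(v) - cos(u)sin(v) with u = π/2, v = x: sin(π/2)cos(x) - cos(π/2)sin(x) = 1·cos(x) - 0·sin(x) = cos(x).
So the two sides agree for every real x for which both sides are defined.

Conclusion: Yes, this is an identity.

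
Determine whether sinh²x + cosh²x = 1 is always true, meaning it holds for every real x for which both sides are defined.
Claim: sinh²x + cosh²x = 1.
Test a specific point where both sides are defined: x = 1/2.
LHS = sinh²x + cosh²x ≈ 1.5431
RHS = 1 ≈ 1.0000
Since 1.5431 ≠ 1.0000, the equation fails at this point, so it cannot hold for every real x for which both sides are defined.
The correct hyperbolic identity is cosh²x - sinh²x = 1 (a difference); the sum sinh²x + cosh²x equals cosh(2x).

Conclusion: No, this is NOT an identity.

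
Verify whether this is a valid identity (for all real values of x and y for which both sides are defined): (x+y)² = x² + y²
Claim: (x+y)² = x² + y².
Test a specific point where both sides are defined: x = 1, y = -1.
LHS = (x+y)² ≈ 0.0000
RHS = x² + y² ≈ 2.0000
Since 0.0000 ≠ 2.0000, the equation fails at this point, so it cannot hold for all real values of x and y for which both sides are defined.
The correct expansion is (x+y)² = x² + 2xy + y²; the cross term 2xy is missing.

Conclusion: No, this is NOT an identity.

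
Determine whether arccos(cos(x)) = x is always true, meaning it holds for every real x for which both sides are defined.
Claim: arccos(cos(x)) = x.
Test a specific point where both sides are defined: x = -π/3.
LHS = arccos(cos(x)) ≈ 1.0472
RHS = x ≈ -1.0472
Since 1.0472 ≠ -1.0472, the equation fails at this point, so it cannot hold for every real x for which both sides are defined.
arccos only returns values in [0, π], so arccos(cos(x)) = x holds only for x in that interval, not for all real x.

Conclusion: No, this is NOT an identity.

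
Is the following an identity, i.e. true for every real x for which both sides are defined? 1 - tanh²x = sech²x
Yes, this is an identity.

Claim: 1 - tanh²x = sech²x.
Reasoning: Divide cosh²x - sinh²x = 1 through by cosh²x (never zero): 1 - tanh²x = 1/cosh²x = sech²x.
So the two sides agree for every real x for which both sides are defined.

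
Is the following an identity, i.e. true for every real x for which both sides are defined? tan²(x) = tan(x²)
No, this is NOT an identity.

Claim: tan²(x) = tan(x²).
Test a specific point where both sides are defined: x = -π/6.
LHS = tan²(x) ≈ 0.3333
RHS = tan(x²) ≈ 0.2812
Since 0.3333 ≠ 0.2812, the equation fails at this point, so it cannot hold for every real x for which both sides are defined.
tan²(x) means (tan x)², squaring the output; tan(x²) squares the input. These are different functions.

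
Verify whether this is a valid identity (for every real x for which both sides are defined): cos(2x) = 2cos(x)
Claim: cos(2x) = 2cos(x).
Test a specific point where both sides are defined: x = 2π/3.
LHS = cos(2x) ≈ -0.5000
RHS = 2cos(x) ≈ -1.0000
Since -0.5000 ≠ -1.0000, the equation fails at this point, so it cannot hold for every real x for which both sides are defined.
The correct double-angle formula is cos(2x) = cos²x - sin²x.

Conclusion: No, this is NOT an identity.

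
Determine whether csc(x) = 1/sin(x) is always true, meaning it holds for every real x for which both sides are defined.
Claim: csc(x) = 1/sin(x).
Reasoning: csc(x) is by definition the reciprocal of sin(x), wherever sin(x) ≠ 0.
So the two sides agree for every real x for which both sides are defined.

Conclusion: Yes, this is an identity.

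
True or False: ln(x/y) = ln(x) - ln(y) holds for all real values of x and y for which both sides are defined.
Claim: ln(x/y) = ln(x) - ln(y).
Reasoning: Both sides are simultaneously defined only when x, y > 0. Write x = e^p, y = e^q. Then x/y = e^(p-q), so ln(x/y) = p - q = ln(x) - ln(y).
So the two sides agree for all real values of x and y for which both sides are defined.

Conclusion: True.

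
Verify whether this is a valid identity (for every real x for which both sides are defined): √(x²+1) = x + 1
No, this is NOT an identity.

Claim: √(x²+1) = x + 1.
Test a specific point where both sides are defined: x = 4.
LHS = √(x²+1) ≈ 4.1231
RHS = x + 1 ≈ 5.0000
Since 4.1231 ≠ 5.0000, the equation fails at this point, so it cannot hold for every real x for which both sides are defined.
(x+1)² = x² + 2x + 1 ≠ x² + 1 unless x = 0.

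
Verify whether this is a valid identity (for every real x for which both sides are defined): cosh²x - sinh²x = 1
Claim: cosh²x - sinh²x = 1.
Reasoning: With cosh(x) = (e^x + e^-x)/2 and sinh(x) = (e^x - e^-x)/2: cosh²x = (e^(2x) + 2 + e^(-2x))/4 and sinh²x = (e^(2x) - 2 + e^(-2x))/4. Subtracting leaves 4/4 = 1.
So the two sides agree for every real x for which both sides are defined.

Conclusion: Yes, this is an identity.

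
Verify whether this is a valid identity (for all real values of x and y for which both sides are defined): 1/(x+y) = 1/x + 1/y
No, this is NOT an identity.

Claim: 1/(x+y) = 1/x + 1/y.
Test a specific point where both sides are defined: x = 1, y = 4.
LHS = 1/(x+y) ≈ 0.2000
RHS = 1/x + 1/y ≈ 1.2500
Since 0.2000 ≠ 1.2500, the equation fails at this point, so it cannot hold for all real values of x and y for which both sides are defined.
1/x + 1/y = (x+y)/(xy), which is not 1/(x+y).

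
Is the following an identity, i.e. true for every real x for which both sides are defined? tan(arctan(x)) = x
Yes, this is an identity.

Claim: tan(arctan(x)) = x.
Reasoning: For every real x, arctan(x) is by definition the angle in (-π/2, π/2) whose tangent equals x. Taking the tangent of that angle returns x.
So the two sides agree for every real x for which both sides are defined.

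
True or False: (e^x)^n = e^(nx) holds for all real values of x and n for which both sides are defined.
True.

Claim: (e^x)^n = e^(nx).
Reasoning: e^x is a positive real number, and for a positive base B and real exponent n, B^n = e^(n·ln B). With B = e^x, ln B = x, so (e^x)^n = e^(n·x).
So the two sides agree for all real values of x and n for which both sides are defined.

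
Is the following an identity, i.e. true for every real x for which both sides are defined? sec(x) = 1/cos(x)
Claim: sec(x) = 1/cos(x).
Reasoning: sec(x) is by definition the reciprocal of cos(x), wherever cos(x) ≠ 0.
So the two sides agree for every real x for which both sides are defined.

Conclusion: Yes, this is an identity.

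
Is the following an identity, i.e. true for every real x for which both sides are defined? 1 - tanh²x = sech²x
Yes, this is an identity.

Claim: 1 - tanh²x = sech²x.
Reasoning: Divide cosh²x - sinh²x = 1 through by cosh²x (never zero): 1 - tanh²x = 1/cosh²x = sech²x.
So the two sides agree for every real x for which both sides are defined.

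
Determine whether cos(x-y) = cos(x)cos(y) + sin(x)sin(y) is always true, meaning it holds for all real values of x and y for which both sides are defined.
Claim: cos(x-y) = cos(x)cos(y) + sin(x)sin(y).
Reasoning: Replace y by -y in cos(x+y) = cos(x)cos(y) - sin(x)sin(y) and use cos(-y) = cos(y), sin(-y) = -sin(y): cos(x-y) = cos(x)cos(y) + sin(x)sin(y).
So the two sides agree for all real values of x and y for which both sides are defined.

Conclusion: Yes, this is an identity.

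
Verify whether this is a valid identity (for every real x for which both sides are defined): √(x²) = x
No, this is NOT an identity.

Claim: √(x²) = x.
Test a specific point where both sides are defined: x = -3.
LHS = √(x²) ≈ 3.0000
RHS = x ≈ -3.0000
Since 3.0000 ≠ -3.0000, the equation fails at this point, so it cannot hold for every real x for which both sides are defined.
√(x²) = |x|, which differs from x whenever x < 0 (both sides are defined for every real x).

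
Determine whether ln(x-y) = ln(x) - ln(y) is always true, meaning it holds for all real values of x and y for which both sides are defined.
No, this is NOT an identity.

Claim: ln(x-y) = ln(x) - ln(y).
Test a specific point where both sides are defined: x = 5, y = 2.
LHS = ln(x-y) ≈ 1.0986
RHS = ln(x) - ln(y) ≈ 0.9163
Since 1.0986 ≠ 0.9163, the equation fails at this point, so it cannot hold for all real values of x and y for which both sides are defined.
ln(x) - ln(y) = ln(x/y), not ln(x-y).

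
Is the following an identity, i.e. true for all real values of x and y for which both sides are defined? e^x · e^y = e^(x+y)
Yes, this is an identity.

Claim: e^x · e^y = e^(x+y).
Reasoning: This is the law of exponents for a common base: multiplying powers adds exponents. E.g. from the series, (Σ x^j/j!)(Σ y^k/k!) = Σ_m (Σ_{j+k=m} x^j y^k/(j!k!)) = Σ_m (x+y)^m/m! by the binomial theorem.
So the two sides agree for all real values of x and y for which both sides are defined.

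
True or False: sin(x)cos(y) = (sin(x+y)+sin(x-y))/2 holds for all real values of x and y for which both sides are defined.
True.

Claim: sin(x)cos(y) = (sin(x+y)+sin(x-y))/2.
Reasoning: sin(x+y) = sin(x)cos(y) + cos(x)sin(y) and sin(x-y) = sin(x)cos(y) - cos(x)sin(y). Adding, sin(x+y) + sin(x-y) = 2sin(x)cos(y); divide by 2.
So the two sides agree for all real values of x and y for which both sides are defined.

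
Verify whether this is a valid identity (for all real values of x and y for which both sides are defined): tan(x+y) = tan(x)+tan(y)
No, this is NOT an identity.

Claim: tan(x+y) = tan(x)+tan(y).
Test a specific point where both sides are defined: x = π/6, y = -π/4.
LHS = tan(x+y) ≈ -0.2679
RHS = tan(x)+tan(y) ≈ -0.4226
Since -0.2679 ≠ -0.4226, the equation fails at this point, so it cannot hold for all real values of x and y for which both sides are defined.
The correct formula is tan(x+y) = (tan(x) + tan(y))/(1 - tan(x)tan(y)).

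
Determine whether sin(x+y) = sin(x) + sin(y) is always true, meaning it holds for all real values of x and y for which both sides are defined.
No, this is NOT an identity.

Claim: sin(x+y) = sin(x) + sin(y).
Test a specific point where both sides are defined: x = π, y = 2π/3.
LHS = sin(x+y) ≈ -0.8660
RHS = sin(x) + sin(y) ≈ 0.8660
Since -0.8660 ≠ 0.8660, the equation fails at this point, so it cannot hold for all real values of x and y for which both sides are defined.
The correct expansion is sin(x+y) = sin(x)cos(y) + cos(x)sin(y); sine is not additive.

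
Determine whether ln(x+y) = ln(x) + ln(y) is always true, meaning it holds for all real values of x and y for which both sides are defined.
Claim: ln(x+y) = ln(x) + ln(y).
Test a specific point where both sides are defined: x = 3, y = 5.
LHS = ln(x+y) ≈ 2.0794
RHS = ln(x) + ln(y) ≈ 2.7081
Since 2.0794 ≠ 2.7081, the equation fails at this point, so it cannot hold for all real values of x and y for which both sides are defined.
ln(x) + ln(y) = ln(xy), not ln(x+y).

Conclusion: No, this is NOT an identity.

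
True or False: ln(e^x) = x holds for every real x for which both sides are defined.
True.

Claim: ln(e^x) = x.
Reasoning: ln is the inverse of the exponential: ln(e^x) asks for the exponent p with e^p = e^x, and since e^p is one-to-one that exponent is p = x.
So the two sides agree for every real x for which both sides are defined.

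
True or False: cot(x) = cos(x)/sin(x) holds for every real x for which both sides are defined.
True.

Claim: cot(x) = cos(x)/sin(x).
Reasoning: cot(x) is defined as 1/tan(x) = 1/(sin(x)/cos(x)) = cos(x)/sin(x), wherever sin(x) ≠ 0.
So the two sides agree for every real x for which both sides are defined.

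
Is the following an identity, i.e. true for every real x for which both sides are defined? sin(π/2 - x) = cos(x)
Yes, this is an identity.

Claim: sin(π/2 - x) = cos(x).
Reasoning: Use sin(u - v) = sin(u)cos(v) - cos(u)sin(v) with u = π/2, v = x: sin(π/2)cos(x) - cos(π/2)sin(x) = 1·cos(x) - 0·sin(x) = cos(x).
So the two sides agree for every real x for which both sides are defined.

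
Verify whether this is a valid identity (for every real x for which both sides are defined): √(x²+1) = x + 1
Claim: √(x²+1) = x + 1.
Test a specific point where both sides are defined: x = 1.
LHS = √(x²+1) ≈ 1.4142
RHS = x + 1 ≈ 2.0000
Since 1.4142 ≠ 2.0000, the equation fails at this point, so it cannot hold for every real x for which both sides are defined.
(x+1)² = x² + 2x + 1 ≠ x² + 1 unless x = 0.

Conclusion: No, this is NOT an identity.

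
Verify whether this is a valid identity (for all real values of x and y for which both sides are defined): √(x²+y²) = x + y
Claim: √(x²+y²) = x + y.
Test a specific point where both sides are defined: x = -3, y = 5.
LHS = √(x²+y²) ≈ 5.8310
RHS = x + y ≈ 2.0000
Since 5.8310 ≠ 2.0000, the equation fails at this point, so it cannot hold for all real values of x and y for which both sides are defined.
(x+y)² = x² + 2xy + y², not x² + y², so the square root does not split this way.

Conclusion: No, this is NOT an identity.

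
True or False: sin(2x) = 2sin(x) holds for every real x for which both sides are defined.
False.

Claim: sin(2x) = 2sin(x).
Test a specific point where both sides are defined: x = 3π/4.
LHS = sin(2x) ≈ -1.0000
RHS = 2sin(x) ≈ 1.4142
Since -1.0000 ≠ 1.4142, the equation fails at this point, so it cannot hold for every real x for which both sides are defined.
The correct double-angle formula is sin(2x) = 2sin(x)cos(x).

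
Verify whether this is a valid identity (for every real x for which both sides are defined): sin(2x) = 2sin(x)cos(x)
Claim: sin(2x) = 2sin(x)cos(x).
Reasoning: Put y = x in the addition formula sin(x+y) = sin(x)cos(y) + cos(x)sin(y): sin(2x) = sin(x)cos(x) + cos(x)sin(x) = 2sin(x)cos(x).
So the two sides agree for every real x for which both sides are defined.

Conclusion: Yes, this is an identity.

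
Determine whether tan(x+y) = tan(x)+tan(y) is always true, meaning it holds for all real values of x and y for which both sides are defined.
Claim: tan(x+y) = tan(x)+tan(y).
Test a specific point where both sides are defined: x = 2π/3, y = π/6.
LHS = tan(x+y) ≈ -0.5774
RHS = tan(x)+tan(y) ≈ -1.1547
Since -0.5774 ≠ -1.1547, the equation fails at this point, so it cannot hold for all real values of x and y for which both sides are defined.
The correct formula is tan(x+y) = (tan(x) + tan(y))/(1 - tan(x)tan(y)).

Conclusion: No, this is NOT an identity.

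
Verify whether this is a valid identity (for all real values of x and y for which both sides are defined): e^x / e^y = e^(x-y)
Claim: e^x / e^y = e^(x-y).
Reasoning: 1/e^y = e^(-y), so e^x / e^y = e^x · e^(-y) = e^(x + (-y)) = e^(x-y) by the product rule for exponents.
So the two sides agree for all real values of x and y for which both sides are defined.

Conclusion: Yes, this is an identity.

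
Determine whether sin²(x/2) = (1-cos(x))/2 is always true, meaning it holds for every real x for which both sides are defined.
Yes, this is an identity.

Claim: sin²(x/2) = (1-cos(x))/2.
Reasoning: Use cos(2θ) = 1 - 2sin²θ with θ = x/2: cos(x) = 1 - 2sin²(x/2). Solving for sin²(x/2) gives (1 - cos(x))/2.
So the two sides agree for every real x for which both sides are defined.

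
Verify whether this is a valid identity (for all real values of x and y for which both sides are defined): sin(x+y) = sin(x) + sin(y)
Claim: sin(x+y) = sin(x) + sin(y).
Test a specific point where both sides are defined: x = 2π/3, y = π/4.
LHS = sin(x+y) ≈ 0.2588
RHS = sin(x) + sin(y) ≈ 1.5731
Since 0.2588 ≠ 1.5731, the equation fails at this point, so it cannot hold for all real values of x and y for which both sides are defined.
The correct expansion is sin(x+y) = sin(x)cos(y) + cos(x)sin(y); sine is not additive.

Conclusion: No, this is NOT an identity.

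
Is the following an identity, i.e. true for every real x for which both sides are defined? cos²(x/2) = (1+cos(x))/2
Yes, this is an identity.

Claim: cos²(x/2) = (1+cos(x))/2.
Reasoning: Use cos(2θ) = 2cos²θ - 1 with θ = x/2: cos(x) = 2cos²(x/2) - 1. Solving for cos²(x/2) gives (1 + cos(x))/2.
So the two sides agree for every real x for which both sides are defined.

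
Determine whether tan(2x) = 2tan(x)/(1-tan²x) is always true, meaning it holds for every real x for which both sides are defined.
Yes, this is an identity.

Claim: tan(2x) = 2tan(x)/(1-tan²x).
Reasoning: tan(2x) = sin(2x)/cos(2x) = 2sin(x)cos(x) / (cos²x - sin²x). Divide numerator and denominator by cos²x: 2tan(x) / (1 - tan²x).
So the two sides agree for every real x for which both sides are defined.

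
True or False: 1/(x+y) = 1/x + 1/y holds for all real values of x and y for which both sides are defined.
False.

Claim: 1/(x+y) = 1/x + 1/y.
Test a specific point where both sides are defined: x = 3/2, y = 3.
LHS = 1/(x+y) ≈ 0.2222
RHS = 1/x + 1/y ≈ 1.0000
Since 0.2222 ≠ 1.0000, the equation fails at this point, so it cannot hold for all real values of x and y for which both sides are defined.
1/x + 1/y = (x+y)/(xy), which is not 1/(x+y).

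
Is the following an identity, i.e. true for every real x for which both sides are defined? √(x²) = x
Claim: √(x²) = x.
Test a specific point where both sides are defined: x = -1.
LHS = √(x²) ≈ 1.0000
RHS = x ≈ -1.0000
Since 1.0000 ≠ -1.0000, the equation fails at this point, so it cannot hold for every real x for which both sides are defined.
√(x²) = |x|, which differs from x whenever x < 0 (both sides are defined for every real x).

Conclusion: No, this is NOT an identity.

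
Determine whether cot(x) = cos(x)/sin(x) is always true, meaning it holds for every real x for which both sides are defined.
Yes, this is an identity.

Claim: cot(x) = cos(x)/sin(x).
Reasoning: cot(x) is defined as 1/tan(x) = 1/(sin(x)/cos(x)) = cos(x)/sin(x), wherever sin(x) ≠ 0.
So the two sides agree for every real x for which both sides are defined.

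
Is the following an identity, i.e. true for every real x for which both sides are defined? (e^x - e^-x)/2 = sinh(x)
Claim: (e^x - e^-x)/2 = sinh(x).
Reasoning: This is exactly the definition of the hyperbolic sine: sinh(x) := (e^x - e^-x)/2.
So the two sides agree for every real x for which both sides are defined.

Conclusion: Yes, this is an identity.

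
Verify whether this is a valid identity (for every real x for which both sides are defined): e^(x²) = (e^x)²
No, this is NOT an identity.

Claim: e^(x²) = (e^x)².
Test a specific point where both sides are defined: x = 3/2.
LHS = e^(x²) ≈ 9.4877
RHS = (e^x)² ≈ 20.0855
Since 9.4877 ≠ 20.0855, the equation fails at this point, so it cannot hold for every real x for which both sides are defined.
(e^x)² = e^(2x), and 2x ≠ x² in general.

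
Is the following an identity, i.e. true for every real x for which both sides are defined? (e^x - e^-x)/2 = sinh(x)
Yes, this is an identity.

Claim: (e^x - e^-x)/2 = sinh(x).
Reasoning: This is exactly the definition of the hyperbolic sine: sinh(x) := (e^x - e^-x)/2.
So the two sides agree for every real x for which both sides are defined.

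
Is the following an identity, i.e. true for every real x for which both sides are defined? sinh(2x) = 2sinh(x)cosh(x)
Claim: sinh(2x) = 2sinh(x)cosh(x).
Reasoning: 2sinh(x)cosh(x) = 2 · (e^x - e^-x)/2 · (e^x + e^-x)/2 = (e^(2x) - e^(-2x))/2 = sinh(2x).
So the two sides agree for every real x for which both sides are defined.

Conclusion: Yes, this is an identity.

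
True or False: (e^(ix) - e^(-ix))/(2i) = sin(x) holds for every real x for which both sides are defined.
Claim: (e^(ix) - e^(-ix))/(2i) = sin(x).
Reasoning: By Euler's formula e^(ix) = cos(x) + i·sin(x) and e^(-ix) = cos(x) - i·sin(x). Subtracting cancels the cosine terms: e^(ix) - e^(-ix) = 2i·sin(x); divide by 2i.
So the two sides agree for every real x for which both sides are defined.

Conclusion: True.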